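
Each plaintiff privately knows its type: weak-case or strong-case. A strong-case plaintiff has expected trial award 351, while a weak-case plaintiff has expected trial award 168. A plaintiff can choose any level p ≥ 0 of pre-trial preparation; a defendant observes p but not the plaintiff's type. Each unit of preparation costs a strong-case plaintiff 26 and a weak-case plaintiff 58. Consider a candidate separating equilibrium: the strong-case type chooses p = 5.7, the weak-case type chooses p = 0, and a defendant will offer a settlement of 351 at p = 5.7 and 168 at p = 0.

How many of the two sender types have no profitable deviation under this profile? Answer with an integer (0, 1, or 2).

Strong-case type: signal → 351 − 26 × 5.7 = 202.8; deviate to 0 → 168. IC holds (202.8 ≥ 168).
Weak-case type: stay at 0 → 168; mimic → 351 − 58 × 5.7 = 20.4. IC holds (168 ≥ 20.4).
2 of 2 constraints hold, so this is a separating equilibrium.

2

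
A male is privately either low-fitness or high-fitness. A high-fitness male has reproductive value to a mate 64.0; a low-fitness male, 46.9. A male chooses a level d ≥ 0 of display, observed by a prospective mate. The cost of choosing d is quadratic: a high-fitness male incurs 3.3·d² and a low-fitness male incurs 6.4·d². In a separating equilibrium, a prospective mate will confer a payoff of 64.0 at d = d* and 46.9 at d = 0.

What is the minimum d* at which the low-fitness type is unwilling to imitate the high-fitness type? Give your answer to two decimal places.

1.63

The low-fitness type at d = 0 receives 46.9; imitating at d* yields 64.0 − 6.4·d*².
Indifference: 46.9 = 64.0 − 6.4·d*², so d*² = (64.0 − 46.9) / 6.4 ≈ 2.6719.
d* = √2.6719 ≈ 1.63.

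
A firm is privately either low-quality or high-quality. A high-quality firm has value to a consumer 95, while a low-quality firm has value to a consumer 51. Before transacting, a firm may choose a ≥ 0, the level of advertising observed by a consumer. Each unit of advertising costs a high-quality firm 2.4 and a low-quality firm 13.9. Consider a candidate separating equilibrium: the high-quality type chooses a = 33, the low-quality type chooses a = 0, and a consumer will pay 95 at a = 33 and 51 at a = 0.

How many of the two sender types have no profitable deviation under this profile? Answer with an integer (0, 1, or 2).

1

Low-quality type: stay at 0 → 51; mimic → 95 − 13.9 × 33 = -363.7. IC holds (51 ≥ -363.7).
High-quality type: signal → 95 − 2.4 × 33 = 15.8; deviate to 0 → 51. IC fails (15.8 < 51).
1 of 2 constraints hold, so this profile is not an equilibrium.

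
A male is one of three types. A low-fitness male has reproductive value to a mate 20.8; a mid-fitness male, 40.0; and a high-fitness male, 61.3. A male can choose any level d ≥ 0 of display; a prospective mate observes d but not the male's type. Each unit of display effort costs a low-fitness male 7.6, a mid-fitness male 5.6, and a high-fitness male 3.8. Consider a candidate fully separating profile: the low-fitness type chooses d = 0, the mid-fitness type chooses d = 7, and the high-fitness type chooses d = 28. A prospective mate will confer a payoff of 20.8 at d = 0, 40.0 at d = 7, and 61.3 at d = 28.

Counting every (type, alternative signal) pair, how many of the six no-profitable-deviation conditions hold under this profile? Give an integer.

3

Low-fitness (own payoff 20.8): to d=7 gives 40.0 − 7.6×7 = -13.2 → no gain ✓; to d=28 gives 61.3 − 7.6×28 = -151.5 → no gain ✓.
High-fitness (own payoff 61.3 − 3.8×28 = -45.1): to d=0 gives 20.8 → profitable ✗; to d=7 gives 40.0 − 3.8×7 = 13.4 → profitable ✗.
Mid-fitness (own payoff 40.0 − 5.6×7 = 0.8): to d=0 gives 20.8 → profitable ✗; to d=28 gives 61.3 − 5.6×28 = -95.5 → no gain ✓.
3 of the 6 constraints hold; not an equilibrium.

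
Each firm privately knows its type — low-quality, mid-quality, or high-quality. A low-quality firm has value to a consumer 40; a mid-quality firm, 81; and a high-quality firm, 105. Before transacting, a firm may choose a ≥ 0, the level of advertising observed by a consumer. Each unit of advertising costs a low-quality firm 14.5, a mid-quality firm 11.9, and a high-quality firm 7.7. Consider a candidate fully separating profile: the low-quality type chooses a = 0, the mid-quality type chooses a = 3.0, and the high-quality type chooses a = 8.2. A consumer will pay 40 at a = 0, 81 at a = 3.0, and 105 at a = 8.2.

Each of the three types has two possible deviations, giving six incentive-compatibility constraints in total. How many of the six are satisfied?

Low-quality (own payoff 40): to a=3.0 gives 81 − 14.5×3.0 = 37.5 → no gain ✓; to a=8.2 gives 105 − 14.5×8.2 = -13.9 → no gain ✓.
Mid-quality (own payoff 81 − 11.9×3.0 = 45.3): to a=0 gives 40 → no gain ✓; to a=8.2 gives 105 − 11.9×8.2 = 7.42 → no gain ✓.
High-quality (own payoff 105 − 7.7×8.2 = 41.86): to a=0 gives 40 → no gain ✓; to a=3.0 gives 81 − 7.7×3.0 = 57.9 → profitable ✗.
5 of the 6 constraints hold; not an equilibrium.

5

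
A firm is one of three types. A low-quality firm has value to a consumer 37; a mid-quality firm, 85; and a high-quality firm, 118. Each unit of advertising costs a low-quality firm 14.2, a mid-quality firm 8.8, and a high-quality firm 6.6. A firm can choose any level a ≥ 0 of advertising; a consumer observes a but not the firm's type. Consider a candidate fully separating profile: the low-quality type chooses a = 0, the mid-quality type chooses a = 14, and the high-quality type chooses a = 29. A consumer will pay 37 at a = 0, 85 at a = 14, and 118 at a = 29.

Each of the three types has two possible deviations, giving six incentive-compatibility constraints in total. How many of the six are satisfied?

High-quality (own payoff 118 − 6.6×29 = -73.4): to a=0 gives 37 → profitable ✗; to a=14 gives 85 − 6.6×14 = -7.4 → profitable ✗.
Low-quality (own payoff 37): to a=14 gives 85 − 14.2×14 = -113.8 → no gain ✓; to a=29 gives 118 − 14.2×29 = -293.8 → no gain ✓.
Mid-quality (own payoff 85 − 8.8×14 = -38.2): to a=0 gives 37 → profitable ✗; to a=29 gives 118 − 8.8×29 = -137.2 → no gain ✓.
3 of the 6 constraints hold; not an equilibrium.

3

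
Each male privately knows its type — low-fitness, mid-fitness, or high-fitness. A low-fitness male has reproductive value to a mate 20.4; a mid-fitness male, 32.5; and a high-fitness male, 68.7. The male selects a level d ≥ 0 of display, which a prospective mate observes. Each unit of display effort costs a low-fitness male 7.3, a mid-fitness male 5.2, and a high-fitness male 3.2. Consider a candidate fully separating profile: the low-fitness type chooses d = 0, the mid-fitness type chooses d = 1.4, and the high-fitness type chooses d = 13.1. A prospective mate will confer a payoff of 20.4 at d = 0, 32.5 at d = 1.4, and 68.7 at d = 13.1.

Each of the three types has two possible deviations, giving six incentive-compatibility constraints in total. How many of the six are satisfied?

Low-fitness (own payoff 20.4): to d=1.4 gives 32.5 − 7.3×1.4 = 22.28 → profitable ✗; to d=13.1 gives 68.7 − 7.3×13.1 = -26.93 → no gain ✓.
High-fitness (own payoff 68.7 − 3.2×13.1 = 26.78): to d=0 gives 20.4 → no gain ✓; to d=1.4 gives 32.5 − 3.2×1.4 = 28.02 → profitable ✗.
Mid-fitness (own payoff 32.5 − 5.2×1.4 = 25.22): to d=0 gives 20.4 → no gain ✓; to d=13.1 gives 68.7 − 5.2×13.1 = 0.58 → no gain ✓.
4 of the 6 constraints hold; not an equilibrium.

4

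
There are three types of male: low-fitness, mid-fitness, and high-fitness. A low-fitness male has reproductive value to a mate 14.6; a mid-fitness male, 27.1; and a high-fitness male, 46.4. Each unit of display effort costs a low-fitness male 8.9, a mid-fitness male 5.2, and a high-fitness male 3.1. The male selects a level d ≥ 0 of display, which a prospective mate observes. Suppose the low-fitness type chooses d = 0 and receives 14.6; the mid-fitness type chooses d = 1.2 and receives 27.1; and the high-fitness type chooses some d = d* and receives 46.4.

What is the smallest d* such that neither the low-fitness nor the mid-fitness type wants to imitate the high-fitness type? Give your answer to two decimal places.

4.91

Mid-fitness type (on-path payoff 27.1 − 5.2×1.2 = 20.86) won't mimic when 20.86 ≥ 46.4 − 5.2·d*, i.e. d* ≥ 4.91.
Low-fitness type (on-path payoff 14.6) won't mimic when 14.6 ≥ 46.4 − 8.9·d*, i.e. d* ≥ 3.57.
Both must hold, so d* = max(3.57, 4.91) = 4.91. The mid-fitness type's constraint binds.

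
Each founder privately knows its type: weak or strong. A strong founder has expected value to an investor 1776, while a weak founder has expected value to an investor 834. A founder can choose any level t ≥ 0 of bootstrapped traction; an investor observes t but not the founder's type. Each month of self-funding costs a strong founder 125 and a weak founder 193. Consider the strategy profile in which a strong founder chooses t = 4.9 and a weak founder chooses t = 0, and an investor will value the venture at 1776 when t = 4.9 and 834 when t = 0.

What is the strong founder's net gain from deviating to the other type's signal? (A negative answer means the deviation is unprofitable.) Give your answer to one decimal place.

Playing t = 4.9 the strong founder receives 1776 − 125 × 4.9 = 1163.5.
Deviating to t = 0 yields 834 instead.
Gain from deviating: 834 − 1163.5 = -329.5.
The gain is negative, so the strong type's incentive-compatibility constraint is satisfied.

-329.5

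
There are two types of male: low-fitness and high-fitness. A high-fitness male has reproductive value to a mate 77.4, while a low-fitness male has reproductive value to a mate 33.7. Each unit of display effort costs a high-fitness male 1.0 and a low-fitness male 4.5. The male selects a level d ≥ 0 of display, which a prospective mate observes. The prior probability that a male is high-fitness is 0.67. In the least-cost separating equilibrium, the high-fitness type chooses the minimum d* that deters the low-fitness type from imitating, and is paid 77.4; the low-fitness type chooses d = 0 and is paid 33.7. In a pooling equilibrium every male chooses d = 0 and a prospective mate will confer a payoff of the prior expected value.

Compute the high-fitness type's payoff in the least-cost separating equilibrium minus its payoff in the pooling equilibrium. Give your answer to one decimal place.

Least-cost separating signal: d* solves 33.7 = 77.4 − 4.5·d*, so d* = (77.4 − 33.7)/4.5 ≈ 9.7111.
High-fitness type's separating payoff: 77.4 − 1.0 × d* = 77.4 − 1.0 × (77.4 − 33.7)/4.5 = 77.4 − 43.7/4.5 ≈ 67.689.
Pooling payoff: 0.67 × 77.4 + 0.33 × 33.7 = 62.979.
Difference: 67.689 − 62.979 = 4.71, i.e. 4.7 to one decimal place.
The high-fitness type prefers to separate.

4.7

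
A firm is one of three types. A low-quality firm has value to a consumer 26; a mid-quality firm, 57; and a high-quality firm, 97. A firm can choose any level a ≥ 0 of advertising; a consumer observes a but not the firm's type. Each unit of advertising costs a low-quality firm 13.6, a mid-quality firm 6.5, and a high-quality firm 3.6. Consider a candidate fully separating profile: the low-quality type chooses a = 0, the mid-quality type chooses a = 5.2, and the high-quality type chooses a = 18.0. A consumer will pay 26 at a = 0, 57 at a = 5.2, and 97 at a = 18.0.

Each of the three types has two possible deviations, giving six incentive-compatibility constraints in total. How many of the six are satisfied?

4

Low-quality (own payoff 26): to a=5.2 gives 57 − 13.6×5.2 = -13.72 → no gain ✓; to a=18.0 gives 97 − 13.6×18.0 = -147.8 → no gain ✓.
Mid-quality (own payoff 57 − 6.5×5.2 = 23.2): to a=0 gives 26 → profitable ✗; to a=18.0 gives 97 − 6.5×18.0 = -20 → no gain ✓.
High-quality (own payoff 97 − 3.6×18.0 = 32.2): to a=0 gives 26 → no gain ✓; to a=5.2 gives 57 − 3.6×5.2 = 38.28 → profitable ✗.
4 of the 6 constraints hold; not an equilibrium.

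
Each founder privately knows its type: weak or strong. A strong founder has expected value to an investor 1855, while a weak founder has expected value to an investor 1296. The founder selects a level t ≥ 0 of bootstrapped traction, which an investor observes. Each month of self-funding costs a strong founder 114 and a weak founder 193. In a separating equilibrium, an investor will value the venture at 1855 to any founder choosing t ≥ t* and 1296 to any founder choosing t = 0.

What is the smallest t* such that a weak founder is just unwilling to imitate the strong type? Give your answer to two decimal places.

A weak founder choosing t = 0 receives 1296.
Imitating at t* instead would pay 1855 at cost 193·t*, netting 1855 − 193·t*.
Indifference: 1296 = 1855 − 193·t*, so t* = (1855 − 1296) / 193 ≈ 2.90.
At t* the weak type's incentive constraint just binds; the strong type strictly prefers t* since its per-unit cost is lower.

2.90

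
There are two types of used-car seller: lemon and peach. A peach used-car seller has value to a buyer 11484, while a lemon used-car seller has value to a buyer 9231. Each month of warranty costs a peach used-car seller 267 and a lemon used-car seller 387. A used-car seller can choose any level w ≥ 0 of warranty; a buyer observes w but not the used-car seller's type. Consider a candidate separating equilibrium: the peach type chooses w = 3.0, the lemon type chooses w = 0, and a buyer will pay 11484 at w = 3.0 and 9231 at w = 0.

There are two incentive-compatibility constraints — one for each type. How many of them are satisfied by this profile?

1

Peach type: signal → 11484 − 267 × 3.0 = 10683; deviate to 0 → 9231. IC holds (10683 ≥ 9231).
Lemon type: stay at 0 → 9231; mimic → 11484 − 387 × 3.0 = 10323. IC fails (9231 < 10323).
1 of 2 constraints hold, so this profile is not an equilibrium.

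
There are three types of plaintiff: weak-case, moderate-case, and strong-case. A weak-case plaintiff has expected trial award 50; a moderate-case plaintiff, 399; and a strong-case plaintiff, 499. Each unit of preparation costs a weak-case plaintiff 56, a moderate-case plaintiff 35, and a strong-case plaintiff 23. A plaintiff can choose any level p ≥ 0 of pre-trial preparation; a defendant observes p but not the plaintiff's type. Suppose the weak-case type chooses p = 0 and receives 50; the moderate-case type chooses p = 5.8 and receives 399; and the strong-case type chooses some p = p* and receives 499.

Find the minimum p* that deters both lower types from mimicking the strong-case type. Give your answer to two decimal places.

8.66

Weak-case type (on-path payoff 50) won't mimic when 50 ≥ 499 − 56·p*, i.e. p* ≥ 8.02.
Moderate-case type (on-path payoff 399 − 35×5.8 = 196) won't mimic when 196 ≥ 499 − 35·p*, i.e. p* ≥ 8.66.
Both must hold, so p* = max(8.02, 8.66) = 8.66. The moderate-case type's constraint binds.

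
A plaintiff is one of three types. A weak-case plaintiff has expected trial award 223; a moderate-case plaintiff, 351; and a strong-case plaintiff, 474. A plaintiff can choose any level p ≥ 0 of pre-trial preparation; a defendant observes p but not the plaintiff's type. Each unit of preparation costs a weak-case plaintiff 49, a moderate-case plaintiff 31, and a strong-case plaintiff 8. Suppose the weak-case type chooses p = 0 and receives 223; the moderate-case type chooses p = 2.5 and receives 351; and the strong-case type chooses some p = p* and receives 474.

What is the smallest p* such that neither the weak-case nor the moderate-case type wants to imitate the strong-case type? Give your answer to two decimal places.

Weak-case type (on-path payoff 223) won't mimic when 223 ≥ 474 − 49·p*, i.e. p* ≥ 5.12.
Moderate-case type (on-path payoff 351 − 31×2.5 = 273.5) won't mimic when 273.5 ≥ 474 − 31·p*, i.e. p* ≥ 6.47.
Both must hold, so p* = max(5.12, 6.47) = 6.47. The moderate-case type's constraint binds.

6.47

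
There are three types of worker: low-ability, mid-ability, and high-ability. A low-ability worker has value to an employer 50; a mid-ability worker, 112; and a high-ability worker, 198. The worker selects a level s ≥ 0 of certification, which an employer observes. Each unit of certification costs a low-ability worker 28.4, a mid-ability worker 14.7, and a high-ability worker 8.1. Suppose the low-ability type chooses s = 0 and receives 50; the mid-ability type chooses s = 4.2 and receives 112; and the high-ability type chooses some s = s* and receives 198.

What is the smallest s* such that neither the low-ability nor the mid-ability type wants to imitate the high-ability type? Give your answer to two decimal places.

Mid-ability type (on-path payoff 112 − 14.7×4.2 = 50.26) won't mimic when 50.26 ≥ 198 − 14.7·s*, i.e. s* ≥ 10.05.
Low-ability type (on-path payoff 50) won't mimic when 50 ≥ 198 − 28.4·s*, i.e. s* ≥ 5.21.
Both must hold, so s* = max(5.21, 10.05) = 10.05. The mid-ability type's constraint binds.

10.05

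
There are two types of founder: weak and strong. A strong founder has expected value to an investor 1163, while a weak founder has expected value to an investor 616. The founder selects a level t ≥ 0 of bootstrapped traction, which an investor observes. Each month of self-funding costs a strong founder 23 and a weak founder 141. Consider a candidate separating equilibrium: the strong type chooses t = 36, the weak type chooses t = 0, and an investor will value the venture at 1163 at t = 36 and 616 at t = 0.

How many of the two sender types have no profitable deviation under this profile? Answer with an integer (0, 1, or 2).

1

Strong type: signal → 1163 − 23 × 36 = 335; deviate to 0 → 616. IC fails (335 < 616).
Weak type: stay at 0 → 616; mimic → 1163 − 141 × 36 = -3913. IC holds (616 ≥ -3913).
1 of 2 constraints hold, so this profile is not an equilibrium.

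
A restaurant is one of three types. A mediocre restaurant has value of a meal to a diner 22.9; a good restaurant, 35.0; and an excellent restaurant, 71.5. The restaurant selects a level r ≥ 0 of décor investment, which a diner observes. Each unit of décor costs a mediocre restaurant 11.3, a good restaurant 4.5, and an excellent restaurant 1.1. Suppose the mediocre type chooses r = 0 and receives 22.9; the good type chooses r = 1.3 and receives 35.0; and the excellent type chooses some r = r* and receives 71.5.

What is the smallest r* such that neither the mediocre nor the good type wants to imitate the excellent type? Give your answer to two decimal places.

Mediocre type (on-path payoff 22.9) won't mimic when 22.9 ≥ 71.5 − 11.3·r*, i.e. r* ≥ 4.30.
Good type (on-path payoff 35.0 − 4.5×1.3 = 29.15) won't mimic when 29.15 ≥ 71.5 − 4.5·r*, i.e. r* ≥ 9.41.
Both must hold, so r* = max(4.30, 9.41) = 9.41. The good type's constraint binds.

9.41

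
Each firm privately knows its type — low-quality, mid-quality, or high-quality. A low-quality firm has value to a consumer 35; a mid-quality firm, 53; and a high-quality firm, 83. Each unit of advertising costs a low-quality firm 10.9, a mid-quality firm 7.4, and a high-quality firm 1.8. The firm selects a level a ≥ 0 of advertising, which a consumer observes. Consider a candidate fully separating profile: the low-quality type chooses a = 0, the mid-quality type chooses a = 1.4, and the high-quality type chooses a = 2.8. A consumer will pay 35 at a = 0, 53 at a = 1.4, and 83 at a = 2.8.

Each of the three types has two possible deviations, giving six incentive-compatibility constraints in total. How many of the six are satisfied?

High-quality (own payoff 83 − 1.8×2.8 = 77.96): to a=0 gives 35 → no gain ✓; to a=1.4 gives 53 − 1.8×1.4 = 50.48 → no gain ✓.
Low-quality (own payoff 35): to a=1.4 gives 53 − 10.9×1.4 = 37.74 → profitable ✗; to a=2.8 gives 83 − 10.9×2.8 = 52.48 → profitable ✗.
Mid-quality (own payoff 53 − 7.4×1.4 = 42.64): to a=0 gives 35 → no gain ✓; to a=2.8 gives 83 − 7.4×2.8 = 62.28 → profitable ✗.
3 of the 6 constraints hold; not an equilibrium.

3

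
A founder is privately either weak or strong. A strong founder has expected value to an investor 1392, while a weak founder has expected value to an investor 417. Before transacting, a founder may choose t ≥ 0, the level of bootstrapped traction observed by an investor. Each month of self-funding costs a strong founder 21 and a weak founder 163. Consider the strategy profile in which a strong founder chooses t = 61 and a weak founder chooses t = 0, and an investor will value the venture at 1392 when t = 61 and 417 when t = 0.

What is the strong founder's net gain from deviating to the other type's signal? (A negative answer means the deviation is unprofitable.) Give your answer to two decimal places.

Playing t = 61 the strong founder receives 1392 − 21 × 61 = 111.
Deviating to t = 0 yields 417 instead.
Gain from deviating: 417 − 111 = 306.00.
The gain is positive, so the strong type's incentive-compatibility constraint is violated — this profile is not a separating equilibrium.

306.00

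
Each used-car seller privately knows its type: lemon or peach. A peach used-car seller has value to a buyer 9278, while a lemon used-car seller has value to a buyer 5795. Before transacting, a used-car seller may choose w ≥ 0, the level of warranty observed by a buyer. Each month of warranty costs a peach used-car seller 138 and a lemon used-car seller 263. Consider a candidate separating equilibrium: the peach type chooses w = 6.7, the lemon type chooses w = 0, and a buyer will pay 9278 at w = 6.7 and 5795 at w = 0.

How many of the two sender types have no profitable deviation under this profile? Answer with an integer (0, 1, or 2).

1

Peach type: signal → 9278 − 138 × 6.7 = 8353.4; deviate to 0 → 5795. IC holds (8353.4 ≥ 5795).
Lemon type: stay at 0 → 5795; mimic → 9278 − 263 × 6.7 = 7515.9. IC fails (5795 < 7515.9).
1 of 2 constraints hold, so this profile is not an equilibrium.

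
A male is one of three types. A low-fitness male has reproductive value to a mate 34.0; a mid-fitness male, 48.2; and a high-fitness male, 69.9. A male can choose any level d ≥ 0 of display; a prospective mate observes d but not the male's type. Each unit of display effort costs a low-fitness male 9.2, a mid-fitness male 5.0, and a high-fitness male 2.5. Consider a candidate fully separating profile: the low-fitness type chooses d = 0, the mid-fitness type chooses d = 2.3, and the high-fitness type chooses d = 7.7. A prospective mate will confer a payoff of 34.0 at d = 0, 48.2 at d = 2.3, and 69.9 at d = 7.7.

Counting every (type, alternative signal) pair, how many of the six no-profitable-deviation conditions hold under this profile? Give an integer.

Mid-fitness (own payoff 48.2 − 5.0×2.3 = 36.7): to d=0 gives 34.0 → no gain ✓; to d=7.7 gives 69.9 − 5.0×7.7 = 31.4 → no gain ✓.
High-fitness (own payoff 69.9 − 2.5×7.7 = 50.65): to d=0 gives 34.0 → no gain ✓; to d=2.3 gives 48.2 − 2.5×2.3 = 42.45 → no gain ✓.
Low-fitness (own payoff 34.0): to d=2.3 gives 48.2 − 9.2×2.3 = 27.04 → no gain ✓; to d=7.7 gives 69.9 − 9.2×7.7 = -0.94 → no gain ✓.
6 of the 6 constraints hold; this profile is a separating equilibrium.

6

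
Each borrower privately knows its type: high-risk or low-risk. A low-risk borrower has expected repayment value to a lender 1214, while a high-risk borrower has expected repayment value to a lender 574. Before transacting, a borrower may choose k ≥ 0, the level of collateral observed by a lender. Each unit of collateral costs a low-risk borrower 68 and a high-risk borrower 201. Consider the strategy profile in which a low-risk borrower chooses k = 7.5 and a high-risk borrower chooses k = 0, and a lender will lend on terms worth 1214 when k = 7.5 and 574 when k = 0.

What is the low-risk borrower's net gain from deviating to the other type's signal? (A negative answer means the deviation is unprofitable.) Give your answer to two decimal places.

-130.00

Playing k = 7.5 the low-risk borrower receives 1214 − 68 × 7.5 = 704.
Deviating to k = 0 yields 574 instead.
Gain from deviating: 574 − 704 = -130.00.
The gain is negative, so the low-risk type's incentive-compatibility constraint is satisfied.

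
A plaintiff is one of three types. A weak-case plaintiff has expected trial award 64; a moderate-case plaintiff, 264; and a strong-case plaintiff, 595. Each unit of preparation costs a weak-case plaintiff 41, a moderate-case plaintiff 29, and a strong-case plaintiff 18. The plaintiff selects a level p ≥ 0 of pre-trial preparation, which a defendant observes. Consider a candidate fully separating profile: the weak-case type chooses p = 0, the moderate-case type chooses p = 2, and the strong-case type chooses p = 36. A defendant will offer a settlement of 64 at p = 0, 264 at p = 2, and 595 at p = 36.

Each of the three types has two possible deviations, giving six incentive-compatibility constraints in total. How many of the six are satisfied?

Weak-case (own payoff 64): to p=2 gives 264 − 41×2 = 182 → profitable ✗; to p=36 gives 595 − 41×36 = -881 → no gain ✓.
Strong-case (own payoff 595 − 18×36 = -53): to p=0 gives 64 → profitable ✗; to p=2 gives 264 − 18×2 = 228 → profitable ✗.
Moderate-case (own payoff 264 − 29×2 = 206): to p=0 gives 64 → no gain ✓; to p=36 gives 595 − 29×36 = -449 → no gain ✓.
3 of the 6 constraints hold; not an equilibrium.

3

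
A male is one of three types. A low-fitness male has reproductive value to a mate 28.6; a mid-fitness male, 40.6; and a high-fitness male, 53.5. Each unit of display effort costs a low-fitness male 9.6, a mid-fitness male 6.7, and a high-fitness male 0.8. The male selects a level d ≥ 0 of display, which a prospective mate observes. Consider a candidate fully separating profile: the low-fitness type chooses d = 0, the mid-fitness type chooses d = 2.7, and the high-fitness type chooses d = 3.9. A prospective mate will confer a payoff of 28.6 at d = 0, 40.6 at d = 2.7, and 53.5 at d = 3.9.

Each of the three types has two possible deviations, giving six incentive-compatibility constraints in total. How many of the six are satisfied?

Mid-fitness (own payoff 40.6 − 6.7×2.7 = 22.51): to d=0 gives 28.6 → profitable ✗; to d=3.9 gives 53.5 − 6.7×3.9 = 27.37 → profitable ✗.
High-fitness (own payoff 53.5 − 0.8×3.9 = 50.38): to d=0 gives 28.6 → no gain ✓; to d=2.7 gives 40.6 − 0.8×2.7 = 38.44 → no gain ✓.
Low-fitness (own payoff 28.6): to d=2.7 gives 40.6 − 9.6×2.7 = 14.68 → no gain ✓; to d=3.9 gives 53.5 − 9.6×3.9 = 16.06 → no gain ✓.
4 of the 6 constraints hold; not an equilibrium.

4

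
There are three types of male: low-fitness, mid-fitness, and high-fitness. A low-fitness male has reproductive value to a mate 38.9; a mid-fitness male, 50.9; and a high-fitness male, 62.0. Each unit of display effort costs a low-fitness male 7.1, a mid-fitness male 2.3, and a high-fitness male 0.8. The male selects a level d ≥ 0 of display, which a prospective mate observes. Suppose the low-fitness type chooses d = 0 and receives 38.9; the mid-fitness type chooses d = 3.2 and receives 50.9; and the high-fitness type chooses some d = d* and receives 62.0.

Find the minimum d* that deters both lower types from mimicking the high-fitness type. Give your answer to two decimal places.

Low-fitness type (on-path payoff 38.9) won't mimic when 38.9 ≥ 62.0 − 7.1·d*, i.e. d* ≥ 3.25.
Mid-fitness type (on-path payoff 50.9 − 2.3×3.2 = 43.54) won't mimic when 43.54 ≥ 62.0 − 2.3·d*, i.e. d* ≥ 8.03.
Both must hold, so d* = max(3.25, 8.03) = 8.03. The mid-fitness type's constraint binds.

8.03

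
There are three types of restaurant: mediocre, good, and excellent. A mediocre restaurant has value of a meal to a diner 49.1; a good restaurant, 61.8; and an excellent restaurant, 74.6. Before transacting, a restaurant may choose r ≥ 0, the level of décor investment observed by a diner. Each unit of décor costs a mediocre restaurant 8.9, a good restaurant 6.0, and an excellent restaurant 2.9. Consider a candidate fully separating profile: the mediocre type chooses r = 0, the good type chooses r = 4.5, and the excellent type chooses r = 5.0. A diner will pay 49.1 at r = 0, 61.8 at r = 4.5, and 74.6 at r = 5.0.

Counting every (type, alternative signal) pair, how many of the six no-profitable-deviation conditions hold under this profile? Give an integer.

4

Good (own payoff 61.8 − 6.0×4.5 = 34.8): to r=0 gives 49.1 → profitable ✗; to r=5.0 gives 74.6 − 6.0×5.0 = 44.6 → profitable ✗.
Mediocre (own payoff 49.1): to r=4.5 gives 61.8 − 8.9×4.5 = 21.75 → no gain ✓; to r=5.0 gives 74.6 − 8.9×5.0 = 30.1 → no gain ✓.
Excellent (own payoff 74.6 − 2.9×5.0 = 60.1): to r=0 gives 49.1 → no gain ✓; to r=4.5 gives 61.8 − 2.9×4.5 = 48.75 → no gain ✓.
4 of the 6 constraints hold; not an equilibrium.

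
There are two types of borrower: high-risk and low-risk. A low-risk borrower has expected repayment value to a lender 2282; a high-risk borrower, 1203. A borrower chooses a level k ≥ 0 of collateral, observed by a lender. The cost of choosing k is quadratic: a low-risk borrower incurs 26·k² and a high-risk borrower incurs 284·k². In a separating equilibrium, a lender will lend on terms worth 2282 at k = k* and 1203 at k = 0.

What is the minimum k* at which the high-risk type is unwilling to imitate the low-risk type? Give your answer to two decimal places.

1.95

The high-risk type at k = 0 receives 1203; imitating at k* yields 2282 − 284·k*².
Indifference: 1203 = 2282 − 284·k*², so k*² = (2282 − 1203) / 284 ≈ 3.7993.
k* = √3.7993 ≈ 1.95.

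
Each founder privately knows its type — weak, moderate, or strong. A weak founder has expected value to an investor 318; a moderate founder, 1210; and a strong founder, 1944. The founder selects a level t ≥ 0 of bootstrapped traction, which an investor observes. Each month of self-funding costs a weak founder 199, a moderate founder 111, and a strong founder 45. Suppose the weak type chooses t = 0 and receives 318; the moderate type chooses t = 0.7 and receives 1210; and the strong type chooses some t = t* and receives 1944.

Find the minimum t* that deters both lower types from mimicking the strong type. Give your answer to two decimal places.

8.17

Weak type (on-path payoff 318) won't mimic when 318 ≥ 1944 − 199·t*, i.e. t* ≥ 8.17.
Moderate type (on-path payoff 1210 − 111×0.7 = 1132.3) won't mimic when 1132.3 ≥ 1944 − 111·t*, i.e. t* ≥ 7.31.
Both must hold, so t* = max(8.17, 7.31) = 8.17. The weak type's constraint binds.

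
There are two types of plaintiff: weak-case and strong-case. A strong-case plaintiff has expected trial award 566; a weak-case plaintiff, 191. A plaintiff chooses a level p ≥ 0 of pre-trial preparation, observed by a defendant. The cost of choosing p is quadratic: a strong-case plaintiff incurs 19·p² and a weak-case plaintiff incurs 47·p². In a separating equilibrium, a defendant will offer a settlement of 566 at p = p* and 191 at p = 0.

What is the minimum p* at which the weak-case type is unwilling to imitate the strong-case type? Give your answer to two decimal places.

The weak-case type at p = 0 receives 191; imitating at p* yields 566 − 47·p*².
Indifference: 191 = 566 − 47·p*², so p*² = (566 − 191) / 47 ≈ 7.9787.
p* = √7.9787 ≈ 2.82.

2.82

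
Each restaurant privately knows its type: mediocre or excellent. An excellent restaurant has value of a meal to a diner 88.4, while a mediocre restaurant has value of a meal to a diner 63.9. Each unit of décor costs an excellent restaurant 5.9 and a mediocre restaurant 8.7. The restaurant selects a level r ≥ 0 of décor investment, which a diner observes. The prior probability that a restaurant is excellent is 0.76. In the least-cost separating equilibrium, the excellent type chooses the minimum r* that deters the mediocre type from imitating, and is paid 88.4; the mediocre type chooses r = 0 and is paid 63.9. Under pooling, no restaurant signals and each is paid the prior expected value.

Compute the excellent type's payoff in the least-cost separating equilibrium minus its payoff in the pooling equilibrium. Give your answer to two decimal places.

-10.73

Least-cost separating signal: r* solves 63.9 = 88.4 − 8.7·r*, so r* = (88.4 − 63.9)/8.7 ≈ 2.8161.
Excellent type's separating payoff: 88.4 − 5.9 × r* = 88.4 − 5.9 × (88.4 − 63.9)/8.7 = 88.4 − 144.55/8.7 ≈ 71.7851.
Pooling payoff: 0.76 × 88.4 + 0.24 × 63.9 = 82.52.
Difference: 71.7851 − 82.52 = -10.7349, i.e. -10.73 to two decimal places.
The excellent type would prefer the pooling outcome.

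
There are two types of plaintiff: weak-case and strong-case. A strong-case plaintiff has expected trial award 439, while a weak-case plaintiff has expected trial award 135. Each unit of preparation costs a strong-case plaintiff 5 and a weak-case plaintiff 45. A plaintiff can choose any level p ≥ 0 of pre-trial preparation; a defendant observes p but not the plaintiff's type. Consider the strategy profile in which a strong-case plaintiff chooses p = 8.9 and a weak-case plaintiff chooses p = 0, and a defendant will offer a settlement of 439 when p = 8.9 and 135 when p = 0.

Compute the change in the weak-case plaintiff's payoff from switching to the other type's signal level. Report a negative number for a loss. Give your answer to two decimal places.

-96.50

Playing p = 0 the weak-case plaintiff receives 135.
Deviating to p = 8.9 brings payment 439 at cost 45 × 8.9 = 400.5, netting 38.5.
Gain from deviating: 38.5 − 135 = -96.50.
The gain is negative, so the weak-case type's incentive-compatibility constraint is satisfied.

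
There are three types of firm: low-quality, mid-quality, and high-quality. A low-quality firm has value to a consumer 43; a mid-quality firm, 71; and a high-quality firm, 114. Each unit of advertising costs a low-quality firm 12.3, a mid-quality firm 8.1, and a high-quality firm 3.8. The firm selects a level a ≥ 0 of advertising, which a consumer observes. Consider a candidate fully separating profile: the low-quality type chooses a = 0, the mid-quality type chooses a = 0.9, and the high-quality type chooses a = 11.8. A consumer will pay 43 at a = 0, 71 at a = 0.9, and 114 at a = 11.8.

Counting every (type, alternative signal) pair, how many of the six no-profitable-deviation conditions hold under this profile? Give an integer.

High-quality (own payoff 114 − 3.8×11.8 = 69.16): to a=0 gives 43 → no gain ✓; to a=0.9 gives 71 − 3.8×0.9 = 67.58 → no gain ✓.
Mid-quality (own payoff 71 − 8.1×0.9 = 63.71): to a=0 gives 43 → no gain ✓; to a=11.8 gives 114 − 8.1×11.8 = 18.42 → no gain ✓.
Low-quality (own payoff 43): to a=0.9 gives 71 − 12.3×0.9 = 59.93 → profitable ✗; to a=11.8 gives 114 − 12.3×11.8 = -31.14 → no gain ✓.
5 of the 6 constraints hold; not an equilibrium.

5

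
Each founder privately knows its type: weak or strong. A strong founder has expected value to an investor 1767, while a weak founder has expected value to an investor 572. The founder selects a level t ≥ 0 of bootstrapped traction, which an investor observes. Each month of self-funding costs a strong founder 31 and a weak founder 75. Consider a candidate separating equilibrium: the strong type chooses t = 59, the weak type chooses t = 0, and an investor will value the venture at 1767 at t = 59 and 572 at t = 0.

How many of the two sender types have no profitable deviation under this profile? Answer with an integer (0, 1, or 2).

1

Strong type: signal → 1767 − 31 × 59 = -62; deviate to 0 → 572. IC fails (-62 < 572).
Weak type: stay at 0 → 572; mimic → 1767 − 75 × 59 = -2658. IC holds (572 ≥ -2658).
1 of 2 constraints hold, so this profile is not an equilibrium.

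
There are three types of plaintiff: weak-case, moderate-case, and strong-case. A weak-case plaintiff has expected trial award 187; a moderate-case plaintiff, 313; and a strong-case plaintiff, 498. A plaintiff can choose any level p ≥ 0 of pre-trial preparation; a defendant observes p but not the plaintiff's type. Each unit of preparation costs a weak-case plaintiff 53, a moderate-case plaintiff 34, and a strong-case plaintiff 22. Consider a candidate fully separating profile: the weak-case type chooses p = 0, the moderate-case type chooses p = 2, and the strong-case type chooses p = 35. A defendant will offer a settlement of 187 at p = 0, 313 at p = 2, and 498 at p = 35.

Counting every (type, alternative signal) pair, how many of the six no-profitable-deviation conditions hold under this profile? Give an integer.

Moderate-case (own payoff 313 − 34×2 = 245): to p=0 gives 187 → no gain ✓; to p=35 gives 498 − 34×35 = -692 → no gain ✓.
Weak-case (own payoff 187): to p=2 gives 313 − 53×2 = 207 → profitable ✗; to p=35 gives 498 − 53×35 = -1357 → no gain ✓.
Strong-case (own payoff 498 − 22×35 = -272): to p=0 gives 187 → profitable ✗; to p=2 gives 313 − 22×2 = 269 → profitable ✗.
3 of the 6 constraints hold; not an equilibrium.

3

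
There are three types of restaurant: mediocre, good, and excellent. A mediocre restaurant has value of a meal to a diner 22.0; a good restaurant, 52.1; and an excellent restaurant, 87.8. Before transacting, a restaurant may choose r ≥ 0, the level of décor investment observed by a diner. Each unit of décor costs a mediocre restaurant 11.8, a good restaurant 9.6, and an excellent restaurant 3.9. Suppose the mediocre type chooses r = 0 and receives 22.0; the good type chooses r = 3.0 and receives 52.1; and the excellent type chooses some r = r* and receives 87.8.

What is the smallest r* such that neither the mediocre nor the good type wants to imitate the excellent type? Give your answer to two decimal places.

Good type (on-path payoff 52.1 − 9.6×3.0 = 23.3) won't mimic when 23.3 ≥ 87.8 − 9.6·r*, i.e. r* ≥ 6.72.
Mediocre type (on-path payoff 22.0) won't mimic when 22.0 ≥ 87.8 − 11.8·r*, i.e. r* ≥ 5.58.
Both must hold, so r* = max(5.58, 6.72) = 6.72. The good type's constraint binds.

6.72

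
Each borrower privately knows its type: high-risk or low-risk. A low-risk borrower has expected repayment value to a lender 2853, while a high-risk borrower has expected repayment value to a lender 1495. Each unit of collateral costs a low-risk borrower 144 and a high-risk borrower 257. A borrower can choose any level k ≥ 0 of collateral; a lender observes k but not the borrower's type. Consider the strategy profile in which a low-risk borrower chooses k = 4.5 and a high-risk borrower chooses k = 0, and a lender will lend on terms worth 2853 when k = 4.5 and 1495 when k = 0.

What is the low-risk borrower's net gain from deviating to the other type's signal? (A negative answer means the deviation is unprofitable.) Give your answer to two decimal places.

-710.00

Playing k = 4.5 the low-risk borrower receives 2853 − 144 × 4.5 = 2205.
Deviating to k = 0 yields 1495 instead.
Gain from deviating: 1495 − 2205 = -710.00.
The gain is negative, so the low-risk type's incentive-compatibility constraint is satisfied.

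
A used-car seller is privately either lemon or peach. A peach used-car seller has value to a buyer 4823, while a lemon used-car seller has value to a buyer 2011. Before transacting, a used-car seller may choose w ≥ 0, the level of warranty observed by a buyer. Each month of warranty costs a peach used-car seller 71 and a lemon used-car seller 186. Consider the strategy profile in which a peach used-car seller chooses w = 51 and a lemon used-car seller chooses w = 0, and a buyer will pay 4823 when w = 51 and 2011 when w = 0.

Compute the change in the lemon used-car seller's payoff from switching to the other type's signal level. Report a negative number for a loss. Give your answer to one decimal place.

-6674.0

Playing w = 0 the lemon used-car seller receives 2011.
Deviating to w = 51 brings payment 4823 at cost 186 × 51 = 9486, netting -4663.
Gain from deviating: -4663 − 2011 = -6674.0.
The gain is negative, so the lemon type's incentive-compatibility constraint is satisfied.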